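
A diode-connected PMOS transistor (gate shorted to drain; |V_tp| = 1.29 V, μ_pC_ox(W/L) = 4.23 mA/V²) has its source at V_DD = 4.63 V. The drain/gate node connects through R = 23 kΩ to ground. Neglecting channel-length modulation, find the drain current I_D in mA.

With gate tied to drain, V_SG = V_SD ≥ V_SG − |V_tp|, so the device is in saturation.
KCL at the drain: ½ k_p (V_SG − |V_tp|)² = (V_DD − V_SG)/R.
Let x = V_SG − 1.29. Then 48.6 x² + x − 3.34 = 0, giving x = 0.252 V (positive root), so V_SG = 1.54 V.
I_D = (V_DD − V_SG)/R = (4.63 − 1.54) / 23 = 0.134 mA.

I_D = 0.134 mA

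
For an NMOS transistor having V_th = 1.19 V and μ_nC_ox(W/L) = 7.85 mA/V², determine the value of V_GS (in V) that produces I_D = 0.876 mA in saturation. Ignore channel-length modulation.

In saturation I_D = ½ k_n (V_GS − V_th)², so V_GS − V_th = √(2 I_D / k_n) = √(2 × 0.876 / 7.85) = 0.472 V.
V_GS = 1.19 + 0.472 = 1.66 V.

V_GS = 1.66 V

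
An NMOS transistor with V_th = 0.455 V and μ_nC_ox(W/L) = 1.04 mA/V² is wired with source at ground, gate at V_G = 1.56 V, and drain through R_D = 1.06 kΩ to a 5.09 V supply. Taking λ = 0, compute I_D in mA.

I_D = 0.635 mA

V_GS = V_G = 1.56 V, so V_ov = 1.56 − 0.455 = 1.1 V.
Assume saturation: I_D = ½ k_n V_ov² = 0.5 × 1.04 × 1.1² = 0.635 mA, giving V_DS = V_DD − I_D R_D = 5.09 − 0.635 × 1.06 = 4.42 V.
V_DS = 4.42 V ≥ V_ov = 1.1 V, confirming saturation.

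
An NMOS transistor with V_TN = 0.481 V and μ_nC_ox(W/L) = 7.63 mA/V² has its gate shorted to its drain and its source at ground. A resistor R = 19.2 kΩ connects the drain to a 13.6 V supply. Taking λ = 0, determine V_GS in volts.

With gate tied to drain, V_GS = V_DS ≥ V_GS − V_TN, so the device is in saturation.
KCL at the drain: ½ k_n (V_GS − V_TN)² = (V_DD − V_GS)/R.
Let x = V_GS − 0.481. Then 73.2 x² + x − 13.12 = 0, giving x = 0.416 V (positive root), so V_GS = 0.897 V.
I_D = (V_DD − V_GS)/R = (13.6 − 0.897) / 19.2 = 0.662 mA.

V_GS = 0.897 V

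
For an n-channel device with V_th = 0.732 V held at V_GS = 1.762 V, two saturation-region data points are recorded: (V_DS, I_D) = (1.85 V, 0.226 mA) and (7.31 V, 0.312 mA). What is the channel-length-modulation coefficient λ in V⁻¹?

With V_GS fixed, I_D ∝ (1 + λ V_DS) in saturation, so I_D2/I_D1 = (1 + λ V_DS2)/(1 + λ V_DS1).
0.312/0.226 = 1.381 = (1 + 7.31 λ)/(1 + 1.85 λ).
Solving: λ (I_D1 V_DS2 − I_D2 V_DS1) = I_D2 − I_D1, so λ = (0.312 − 0.226) / (0.226 × 7.31 − 0.312 × 1.85) = 0.086 / 1.07 = 0.08 V⁻¹.

λ = 0.0800 V⁻¹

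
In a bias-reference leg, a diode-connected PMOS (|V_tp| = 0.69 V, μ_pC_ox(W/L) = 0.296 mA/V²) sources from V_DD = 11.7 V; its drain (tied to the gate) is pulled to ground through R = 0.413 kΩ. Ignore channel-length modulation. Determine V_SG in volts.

V_SG = 8.23 V

With gate tied to drain, V_SG = V_SD ≥ V_SG − |V_tp|, so the device is in saturation.
KCL at the drain: ½ k_p (V_SG − |V_tp|)² = (V_DD − V_SG)/R.
Let x = V_SG − 0.69. Then 0.0611 x² + x − 11.01 = 0, giving x = 7.54 V (positive root), so V_SG = 8.23 V.
I_D = (V_DD − V_SG)/R = (11.7 − 8.23) / 0.413 = 8.41 mA.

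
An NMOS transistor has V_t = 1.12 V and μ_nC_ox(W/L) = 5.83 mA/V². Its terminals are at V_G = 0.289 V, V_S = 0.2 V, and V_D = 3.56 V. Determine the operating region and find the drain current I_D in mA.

V_GS = V_G − V_S = 0.289 − 0.2 = 0.089 V; V_DS = V_D − V_S = 3.56 − 0.2 = 3.36 V.
V_GS = 0.089 V < V_t = 1.12 V, so the transistor is in cutoff.

Cutoff; I_D = 0 mA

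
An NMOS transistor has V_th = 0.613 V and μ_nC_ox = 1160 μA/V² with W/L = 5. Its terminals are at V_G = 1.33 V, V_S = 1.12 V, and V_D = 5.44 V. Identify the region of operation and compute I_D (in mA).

V_GS = V_G − V_S = 1.33 − 1.12 = 0.21 V; V_DS = V_D − V_S = 5.44 − 1.12 = 4.32 V.
V_GS = 0.21 V < V_th = 0.613 V, so the transistor is in cutoff.

Cutoff; I_D = 0 mA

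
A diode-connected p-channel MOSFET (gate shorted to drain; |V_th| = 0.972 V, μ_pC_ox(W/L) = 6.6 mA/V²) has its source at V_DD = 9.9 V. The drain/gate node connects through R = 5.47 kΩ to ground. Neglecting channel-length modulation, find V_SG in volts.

V_SG = 1.65 V

With gate tied to drain, V_SG = V_SD ≥ V_SG − |V_th|, so the device is in saturation.
KCL at the drain: ½ k_p (V_SG − |V_th|)² = (V_DD − V_SG)/R.
Let x = V_SG − 0.972. Then 18.1 x² + x − 8.928 = 0, giving x = 0.676 V (positive root), so V_SG = 1.65 V.
I_D = (V_DD − V_SG)/R = (9.9 − 1.65) / 5.47 = 1.51 mA.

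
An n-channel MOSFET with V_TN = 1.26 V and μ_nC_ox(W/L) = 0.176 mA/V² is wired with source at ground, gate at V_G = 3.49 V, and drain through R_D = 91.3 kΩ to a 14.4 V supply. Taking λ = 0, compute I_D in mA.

I_D = 0.153 mA

V_GS = V_G = 3.49 V, so V_ov = 3.49 − 1.26 = 2.23 V.
Assume saturation: I_D = ½ k_n V_ov² = 0.5 × 0.176 × 2.23² = 0.438 mA, giving V_DS = V_DD − I_D R_D = 14.4 − 0.438 × 91.3 = -25.6 V.
But -25.6 V < V_ov = 2.23 V, so the device is actually in triode.
In triode I_D = k_n[V_ov V_DS − ½ V_DS²] and I_D = (V_DD − V_DS)/R_D. Equating: 8.03 V_DS² − 36.83 V_DS + 14.4 = 0, giving V_DS = 0.432 V (the root below V_ov).
I_D = (14.4 − 0.432) / 91.3 = 0.153 mA.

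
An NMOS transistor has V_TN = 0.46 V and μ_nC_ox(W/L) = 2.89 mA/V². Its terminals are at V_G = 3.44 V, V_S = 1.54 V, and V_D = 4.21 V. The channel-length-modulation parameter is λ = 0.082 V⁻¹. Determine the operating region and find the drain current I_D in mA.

V_GS = V_G − V_S = 3.44 − 1.54 = 1.9 V; V_DS = V_D − V_S = 4.21 − 1.54 = 2.67 V.
V_ov = V_GS − V_TN = 1.9 − 0.46 = 1.44 V.
Since V_DS = 2.67 V ≥ V_ov = 1.44 V, the device is in saturation.
I_D = ½ k_n V_ov² (1 + λ V_DS) = 0.5 × 2.89 × 1.44² × (1 + 0.082 × 2.67) = 3.65 mA.

Saturation; I_D = 3.65 mA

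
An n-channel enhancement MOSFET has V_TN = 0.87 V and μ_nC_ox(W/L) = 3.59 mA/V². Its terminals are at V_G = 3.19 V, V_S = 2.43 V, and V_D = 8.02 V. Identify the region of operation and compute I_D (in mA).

V_GS = V_G − V_S = 3.19 − 2.43 = 0.76 V; V_DS = V_D − V_S = 8.02 − 2.43 = 5.59 V.
V_GS = 0.76 V < V_TN = 0.87 V, so the transistor is in cutoff.

Cutoff; I_D = 0 mA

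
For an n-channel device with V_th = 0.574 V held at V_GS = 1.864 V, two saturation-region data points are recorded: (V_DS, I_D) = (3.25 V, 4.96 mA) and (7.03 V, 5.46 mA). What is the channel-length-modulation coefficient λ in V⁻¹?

λ = 0.0292 V⁻¹

With V_GS fixed, I_D ∝ (1 + λ V_DS) in saturation, so I_D2/I_D1 = (1 + λ V_DS2)/(1 + λ V_DS1).
5.46/4.96 = 1.101 = (1 + 7.03 λ)/(1 + 3.25 λ).
Solving: λ (I_D1 V_DS2 − I_D2 V_DS1) = I_D2 − I_D1, so λ = (5.46 − 4.96) / (4.96 × 7.03 − 5.46 × 3.25) = 0.5 / 17.1 = 0.0292 V⁻¹.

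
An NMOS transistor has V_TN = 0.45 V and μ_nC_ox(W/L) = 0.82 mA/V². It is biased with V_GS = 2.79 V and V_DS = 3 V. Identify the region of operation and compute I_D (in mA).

V_ov = V_GS − V_TN = 2.79 − 0.45 = 2.34 V.
Since V_DS = 3 V ≥ V_ov = 2.34 V, the device is in saturation.
I_D = ½ k_n V_ov² = 0.5 × 0.82 × 2.34² = 2.24 mA.

Saturation; I_D = 2.24 mA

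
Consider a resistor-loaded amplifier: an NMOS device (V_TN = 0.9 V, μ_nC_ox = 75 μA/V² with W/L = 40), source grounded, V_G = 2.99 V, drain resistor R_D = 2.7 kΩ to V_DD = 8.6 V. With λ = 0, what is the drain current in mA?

V_GS = V_G = 2.99 V, so V_ov = 2.99 − 0.9 = 2.09 V.
k_n = μ_nC_ox · (W/L) = 3 mA/V².
Assume saturation: I_D = ½ k_n V_ov² = 0.5 × 3 × 2.09² = 6.55 mA, giving V_DS = V_DD − I_D R_D = 8.6 − 6.55 × 2.7 = -9.09 V.
But -9.09 V < V_ov = 2.09 V, so the device is actually in triode.
In triode I_D = k_n[V_ov V_DS − ½ V_DS²] and I_D = (V_DD − V_DS)/R_D. Equating: 4.05 V_DS² − 17.93 V_DS + 8.6 = 0, giving V_DS = 0.547 V (the root below V_ov).
I_D = (8.6 − 0.547) / 2.7 = 2.98 mA.

I_D = 2.98 mA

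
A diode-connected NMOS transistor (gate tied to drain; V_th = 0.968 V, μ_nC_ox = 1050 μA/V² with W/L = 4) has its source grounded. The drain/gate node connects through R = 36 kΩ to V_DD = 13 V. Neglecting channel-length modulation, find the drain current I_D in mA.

I_D = 0.323 mA

With gate tied to drain, V_GS = V_DS ≥ V_GS − V_th, so the device is in saturation.
k_n = μ_nC_ox · (W/L) = 4.2 mA/V².
KCL at the drain: ½ k_n (V_GS − V_th)² = (V_DD − V_GS)/R.
Let x = V_GS − 0.968. Then 75.6 x² + x − 12.03 = 0, giving x = 0.392 V (positive root), so V_GS = 1.36 V.
I_D = (V_DD − V_GS)/R = (13 − 1.36) / 36 = 0.323 mA.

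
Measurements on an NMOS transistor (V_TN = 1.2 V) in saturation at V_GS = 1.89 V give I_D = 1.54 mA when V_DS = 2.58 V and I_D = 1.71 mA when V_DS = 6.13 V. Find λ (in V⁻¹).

With V_GS fixed, I_D ∝ (1 + λ V_DS) in saturation, so I_D2/I_D1 = (1 + λ V_DS2)/(1 + λ V_DS1).
1.71/1.54 = 1.11 = (1 + 6.13 λ)/(1 + 2.58 λ).
Solving: λ (I_D1 V_DS2 − I_D2 V_DS1) = I_D2 − I_D1, so λ = (1.71 − 1.54) / (1.54 × 6.13 − 1.71 × 2.58) = 0.17 / 5.03 = 0.0338 V⁻¹.

λ = 0.0338 V⁻¹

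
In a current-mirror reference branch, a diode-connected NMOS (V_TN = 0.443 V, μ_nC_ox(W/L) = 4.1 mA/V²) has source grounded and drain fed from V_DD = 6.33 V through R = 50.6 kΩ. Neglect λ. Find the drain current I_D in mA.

With gate tied to drain, V_GS = V_DS ≥ V_GS − V_TN, so the device is in saturation.
KCL at the drain: ½ k_n (V_GS − V_TN)² = (V_DD − V_GS)/R.
Let x = V_GS − 0.443. Then 104 x² + x − 5.887 = 0, giving x = 0.233 V (positive root), so V_GS = 0.676 V.
I_D = (V_DD − V_GS)/R = (6.33 − 0.676) / 50.6 = 0.112 mA.

I_D = 0.112 mA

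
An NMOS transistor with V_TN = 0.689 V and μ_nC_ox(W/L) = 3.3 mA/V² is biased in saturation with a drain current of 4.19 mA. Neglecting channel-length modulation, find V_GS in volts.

In saturation I_D = ½ k_n (V_GS − V_TN)², so V_GS − V_TN = √(2 I_D / k_n) = √(2 × 4.19 / 3.3) = 1.59 V.
V_GS = 0.689 + 1.59 = 2.28 V.

V_GS = 2.28 V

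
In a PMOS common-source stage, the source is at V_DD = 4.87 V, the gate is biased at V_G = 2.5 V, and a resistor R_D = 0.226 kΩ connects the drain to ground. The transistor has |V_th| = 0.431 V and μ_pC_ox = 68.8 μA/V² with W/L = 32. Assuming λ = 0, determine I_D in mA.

I_D = 4.14 mA

V_SG = V_DD − V_G = 4.87 − 2.5 = 2.37 V, so V_ov = 2.37 − 0.431 = 1.94 V.
k_p = μ_pC_ox · (W/L) = 2.202 mA/V².
Assume saturation: I_D = ½ k_p V_ov² = 0.5 × 2.202 × 1.94² = 4.14 mA, giving V_SD = V_DD − I_D R_D = 4.87 − 4.14 × 0.226 = 3.93 V.
V_SD = 3.93 V ≥ V_ov = 1.94 V, confirming saturation.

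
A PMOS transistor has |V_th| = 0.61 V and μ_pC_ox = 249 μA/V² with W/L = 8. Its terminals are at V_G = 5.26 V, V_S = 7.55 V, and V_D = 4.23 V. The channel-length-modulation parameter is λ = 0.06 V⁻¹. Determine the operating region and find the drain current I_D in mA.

Saturation; I_D = 3.37 mA

V_SG = V_S − V_G = 7.55 − 5.26 = 2.29 V; V_SD = V_S − V_D = 7.55 − 4.23 = 3.32 V.
k_p = μ_pC_ox · (W/L) = 1.992 mA/V².
V_ov = V_SG − |V_th| = 2.29 − 0.61 = 1.68 V.
Since V_SD = 3.32 V ≥ V_ov = 1.68 V, the device is in saturation.
I_D = ½ k_p V_ov² (1 + λ V_SD) = 0.5 × 1.992 × 1.68² × (1 + 0.06 × 3.32) = 3.37 mA.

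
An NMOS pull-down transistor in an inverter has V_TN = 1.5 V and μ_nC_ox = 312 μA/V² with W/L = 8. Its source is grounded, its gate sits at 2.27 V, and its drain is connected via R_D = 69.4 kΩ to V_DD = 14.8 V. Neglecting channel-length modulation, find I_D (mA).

I_D = 0.212 mA

V_GS = V_G = 2.27 V, so V_ov = 2.27 − 1.5 = 0.77 V.
k_n = μ_nC_ox · (W/L) = 2.496 mA/V².
Assume saturation: I_D = ½ k_n V_ov² = 0.5 × 2.496 × 0.77² = 0.74 mA, giving V_DS = V_DD − I_D R_D = 14.8 − 0.74 × 69.4 = -36.6 V.
But -36.6 V < V_ov = 0.77 V, so the device is actually in triode.
In triode I_D = k_n[V_ov V_DS − ½ V_DS²] and I_D = (V_DD − V_DS)/R_D. Equating: 86.6 V_DS² − 134.4 V_DS + 14.8 = 0, giving V_DS = 0.119 V (the root below V_ov).
I_D = (14.8 − 0.119) / 69.4 = 0.212 mA.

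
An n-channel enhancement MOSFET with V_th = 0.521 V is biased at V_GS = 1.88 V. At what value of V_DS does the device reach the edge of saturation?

V_DS,sat = 1.36 V

The boundary between triode and saturation is V_DS = V_GS − V_th = V_ov.
V_ov = 1.88 − 0.521 = 1.36 V.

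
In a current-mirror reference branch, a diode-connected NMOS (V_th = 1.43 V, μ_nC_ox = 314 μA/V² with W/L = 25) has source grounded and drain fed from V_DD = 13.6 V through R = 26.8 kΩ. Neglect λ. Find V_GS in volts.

With gate tied to drain, V_GS = V_DS ≥ V_GS − V_th, so the device is in saturation.
k_n = μ_nC_ox · (W/L) = 7.85 mA/V².
KCL at the drain: ½ k_n (V_GS − V_th)² = (V_DD − V_GS)/R.
Let x = V_GS − 1.43. Then 105 x² + x − 12.17 = 0, giving x = 0.335 V (positive root), so V_GS = 1.77 V.
I_D = (V_DD − V_GS)/R = (13.6 − 1.77) / 26.8 = 0.442 mA.

V_GS = 1.77 V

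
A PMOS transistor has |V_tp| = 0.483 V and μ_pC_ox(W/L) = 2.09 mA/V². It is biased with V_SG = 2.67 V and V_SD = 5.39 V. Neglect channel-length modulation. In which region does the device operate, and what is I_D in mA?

V_ov = V_SG − |V_tp| = 2.67 − 0.483 = 2.19 V.
Since V_SD = 5.39 V ≥ V_ov = 2.19 V, the device is in saturation.
I_D = ½ k_p V_ov² = 0.5 × 2.09 × 2.19² = 5 mA.

Saturation; I_D = 5.00 mA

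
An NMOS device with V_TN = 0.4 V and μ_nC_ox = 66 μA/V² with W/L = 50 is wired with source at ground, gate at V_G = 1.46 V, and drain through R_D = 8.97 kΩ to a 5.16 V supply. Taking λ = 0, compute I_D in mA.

V_GS = V_G = 1.46 V, so V_ov = 1.46 − 0.4 = 1.06 V.
k_n = μ_nC_ox · (W/L) = 3.3 mA/V².
Assume saturation: I_D = ½ k_n V_ov² = 0.5 × 3.3 × 1.06² = 1.85 mA, giving V_DS = V_DD − I_D R_D = 5.16 − 1.85 × 8.97 = -11.5 V.
But -11.5 V < V_ov = 1.06 V, so the device is actually in triode.
In triode I_D = k_n[V_ov V_DS − ½ V_DS²] and I_D = (V_DD − V_DS)/R_D. Equating: 14.8 V_DS² − 32.38 V_DS + 5.16 = 0, giving V_DS = 0.173 V (the root below V_ov).
I_D = (5.16 − 0.173) / 8.97 = 0.556 mA.

I_D = 0.556 mA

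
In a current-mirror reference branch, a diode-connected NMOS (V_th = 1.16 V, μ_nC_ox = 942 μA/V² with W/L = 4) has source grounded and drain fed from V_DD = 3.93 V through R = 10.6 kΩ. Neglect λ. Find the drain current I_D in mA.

With gate tied to drain, V_GS = V_DS ≥ V_GS − V_th, so the device is in saturation.
k_n = μ_nC_ox · (W/L) = 3.768 mA/V².
KCL at the drain: ½ k_n (V_GS − V_th)² = (V_DD − V_GS)/R.
Let x = V_GS − 1.16. Then 20 x² + x − 2.77 = 0, giving x = 0.348 V (positive root), so V_GS = 1.51 V.
I_D = (V_DD − V_GS)/R = (3.93 − 1.51) / 10.6 = 0.228 mA.

I_D = 0.228 mA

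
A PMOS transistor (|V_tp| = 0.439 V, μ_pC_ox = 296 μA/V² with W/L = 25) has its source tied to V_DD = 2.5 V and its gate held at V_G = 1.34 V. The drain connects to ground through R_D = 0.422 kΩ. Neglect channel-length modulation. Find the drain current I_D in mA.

I_D = 1.92 mA

V_SG = V_DD − V_G = 2.5 − 1.34 = 1.16 V, so V_ov = 1.16 − 0.439 = 0.721 V.
k_p = μ_pC_ox · (W/L) = 7.4 mA/V².
Assume saturation: I_D = ½ k_p V_ov² = 0.5 × 7.4 × 0.721² = 1.92 mA, giving V_SD = V_DD − I_D R_D = 2.5 − 1.92 × 0.422 = 1.69 V.
V_SD = 1.69 V ≥ V_ov = 0.721 V, confirming saturation.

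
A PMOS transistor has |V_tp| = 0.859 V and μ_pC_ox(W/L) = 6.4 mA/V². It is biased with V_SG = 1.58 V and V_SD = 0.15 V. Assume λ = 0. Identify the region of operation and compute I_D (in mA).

V_ov = V_SG − |V_tp| = 1.58 − 0.859 = 0.721 V.
Since V_SD = 0.15 V < V_ov = 0.721 V, the device is in the triode region.
I_D = k_p [V_ov · V_SD − ½ V_SD²] = 6.4 × [0.721 × 0.15 − 0.5 × 0.15²] = 0.62 mA.

Triode; I_D = 0.620 mA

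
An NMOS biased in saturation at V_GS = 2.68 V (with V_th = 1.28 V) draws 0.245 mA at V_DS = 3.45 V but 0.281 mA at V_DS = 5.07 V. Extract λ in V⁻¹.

λ = 0.132 V⁻¹

With V_GS fixed, I_D ∝ (1 + λ V_DS) in saturation, so I_D2/I_D1 = (1 + λ V_DS2)/(1 + λ V_DS1).
0.281/0.245 = 1.147 = (1 + 5.07 λ)/(1 + 3.45 λ).
Solving: λ (I_D1 V_DS2 − I_D2 V_DS1) = I_D2 − I_D1, so λ = (0.281 − 0.245) / (0.245 × 5.07 − 0.281 × 3.45) = 0.036 / 0.273 = 0.132 V⁻¹.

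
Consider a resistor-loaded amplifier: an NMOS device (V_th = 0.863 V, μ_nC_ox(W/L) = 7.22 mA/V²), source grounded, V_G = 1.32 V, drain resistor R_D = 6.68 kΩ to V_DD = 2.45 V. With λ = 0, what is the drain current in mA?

I_D = 0.349 mA

V_GS = V_G = 1.32 V, so V_ov = 1.32 − 0.863 = 0.457 V.
Assume saturation: I_D = ½ k_n V_ov² = 0.5 × 7.22 × 0.457² = 0.754 mA, giving V_DS = V_DD − I_D R_D = 2.45 − 0.754 × 6.68 = -2.59 V.
But -2.59 V < V_ov = 0.457 V, so the device is actually in triode.
In triode I_D = k_n[V_ov V_DS − ½ V_DS²] and I_D = (V_DD − V_DS)/R_D. Equating: 24.1 V_DS² − 23.04 V_DS + 2.45 = 0, giving V_DS = 0.122 V (the root below V_ov).
I_D = (2.45 − 0.122) / 6.68 = 0.349 mA.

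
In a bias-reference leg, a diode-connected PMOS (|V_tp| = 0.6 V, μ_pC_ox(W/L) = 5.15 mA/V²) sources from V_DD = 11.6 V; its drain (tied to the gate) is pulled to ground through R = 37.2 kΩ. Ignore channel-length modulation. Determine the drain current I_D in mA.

With gate tied to drain, V_SG = V_SD ≥ V_SG − |V_tp|, so the device is in saturation.
KCL at the drain: ½ k_p (V_SG − |V_tp|)² = (V_DD − V_SG)/R.
Let x = V_SG − 0.6. Then 95.8 x² + x − 11 = 0, giving x = 0.334 V (positive root), so V_SG = 0.934 V.
I_D = (V_DD − V_SG)/R = (11.6 − 0.934) / 37.2 = 0.287 mA.

I_D = 0.287 mA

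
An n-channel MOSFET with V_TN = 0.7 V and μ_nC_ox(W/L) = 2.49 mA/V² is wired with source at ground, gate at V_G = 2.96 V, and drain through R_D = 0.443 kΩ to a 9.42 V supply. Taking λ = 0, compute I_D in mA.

V_GS = V_G = 2.96 V, so V_ov = 2.96 − 0.7 = 2.26 V.
Assume saturation: I_D = ½ k_n V_ov² = 0.5 × 2.49 × 2.26² = 6.36 mA, giving V_DS = V_DD − I_D R_D = 9.42 − 6.36 × 0.443 = 6.6 V.
V_DS = 6.6 V ≥ V_ov = 2.26 V, confirming saturation.

I_D = 6.36 mA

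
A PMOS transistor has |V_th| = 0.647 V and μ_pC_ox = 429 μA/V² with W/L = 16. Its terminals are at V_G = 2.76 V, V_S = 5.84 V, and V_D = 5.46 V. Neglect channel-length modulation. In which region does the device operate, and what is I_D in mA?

Triode; I_D = 5.85 mA

V_SG = V_S − V_G = 5.84 − 2.76 = 3.08 V; V_SD = V_S − V_D = 5.84 − 5.46 = 0.38 V.
k_p = μ_pC_ox · (W/L) = 6.864 mA/V².
V_ov = V_SG − |V_th| = 3.08 − 0.647 = 2.43 V.
Since V_SD = 0.38 V < V_ov = 2.43 V, the device is in the triode region.
I_D = k_p [V_ov · V_SD − ½ V_SD²] = 6.864 × [2.43 × 0.38 − 0.5 × 0.38²] = 5.85 mA.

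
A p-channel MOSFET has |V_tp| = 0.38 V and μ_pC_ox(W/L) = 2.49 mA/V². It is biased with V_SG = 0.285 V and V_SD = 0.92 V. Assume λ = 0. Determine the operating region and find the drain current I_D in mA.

Cutoff; I_D = 0 mA

V_SG = 0.285 V < |V_tp| = 0.38 V, so the transistor is in cutoff.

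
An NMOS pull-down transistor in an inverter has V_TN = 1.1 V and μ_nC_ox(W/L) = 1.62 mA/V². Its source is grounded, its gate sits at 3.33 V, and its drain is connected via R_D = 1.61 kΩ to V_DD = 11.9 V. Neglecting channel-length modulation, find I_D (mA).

I_D = 4.03 mA

V_GS = V_G = 3.33 V, so V_ov = 3.33 − 1.1 = 2.23 V.
Assume saturation: I_D = ½ k_n V_ov² = 0.5 × 1.62 × 2.23² = 4.03 mA, giving V_DS = V_DD − I_D R_D = 11.9 − 4.03 × 1.61 = 5.41 V.
V_DS = 5.41 V ≥ V_ov = 2.23 V, confirming saturation.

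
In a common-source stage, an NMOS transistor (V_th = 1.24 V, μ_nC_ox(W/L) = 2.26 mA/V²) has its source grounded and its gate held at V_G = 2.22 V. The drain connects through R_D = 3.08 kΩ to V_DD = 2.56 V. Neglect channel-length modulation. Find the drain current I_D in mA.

V_GS = V_G = 2.22 V, so V_ov = 2.22 − 1.24 = 0.98 V.
Assume saturation: I_D = ½ k_n V_ov² = 0.5 × 2.26 × 0.98² = 1.09 mA, giving V_DS = V_DD − I_D R_D = 2.56 − 1.09 × 3.08 = -0.783 V.
But -0.783 V < V_ov = 0.98 V, so the device is actually in triode.
In triode I_D = k_n[V_ov V_DS − ½ V_DS²] and I_D = (V_DD − V_DS)/R_D. Equating: 3.48 V_DS² − 7.822 V_DS + 2.56 = 0, giving V_DS = 0.398 V (the root below V_ov).
I_D = (2.56 − 0.398) / 3.08 = 0.702 mA.

I_D = 0.702 mA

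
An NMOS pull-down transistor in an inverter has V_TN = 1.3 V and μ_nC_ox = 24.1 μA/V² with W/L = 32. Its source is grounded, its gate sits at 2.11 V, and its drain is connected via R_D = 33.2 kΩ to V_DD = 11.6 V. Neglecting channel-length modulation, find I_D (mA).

I_D = 0.253 mA

V_GS = V_G = 2.11 V, so V_ov = 2.11 − 1.3 = 0.81 V.
k_n = μ_nC_ox · (W/L) = 0.7712 mA/V².
Assume saturation: I_D = ½ k_n V_ov² = 0.5 × 0.7712 × 0.81² = 0.253 mA, giving V_DS = V_DD − I_D R_D = 11.6 − 0.253 × 33.2 = 3.2 V.
V_DS = 3.2 V ≥ V_ov = 0.81 V, confirming saturation.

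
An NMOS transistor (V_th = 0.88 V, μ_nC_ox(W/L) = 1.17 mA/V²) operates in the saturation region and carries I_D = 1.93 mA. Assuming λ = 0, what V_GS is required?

In saturation I_D = ½ k_n (V_GS − V_th)², so V_GS − V_th = √(2 I_D / k_n) = √(2 × 1.93 / 1.17) = 1.82 V.
V_GS = 0.88 + 1.82 = 2.7 V.

V_GS = 2.70 V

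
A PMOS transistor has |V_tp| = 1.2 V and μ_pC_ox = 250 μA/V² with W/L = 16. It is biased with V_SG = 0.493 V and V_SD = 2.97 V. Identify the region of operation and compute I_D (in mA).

Cutoff; I_D = 0 mA

V_SG = 0.493 V < |V_tp| = 1.2 V, so the transistor is in cutoff.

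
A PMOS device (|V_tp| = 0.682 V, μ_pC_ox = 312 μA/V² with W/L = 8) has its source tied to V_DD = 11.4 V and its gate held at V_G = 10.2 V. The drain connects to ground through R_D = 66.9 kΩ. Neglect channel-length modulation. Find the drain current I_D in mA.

I_D = 0.168 mA

V_SG = V_DD − V_G = 11.4 − 10.2 = 1.2 V, so V_ov = 1.2 − 0.682 = 0.518 V.
k_p = μ_pC_ox · (W/L) = 2.496 mA/V².
Assume saturation: I_D = ½ k_p V_ov² = 0.5 × 2.496 × 0.518² = 0.335 mA, giving V_SD = V_DD − I_D R_D = 11.4 − 0.335 × 66.9 = -11 V.
But -11 V < V_ov = 0.518 V, so the device is actually in triode.
In triode I_D = k_p[V_ov V_SD − ½ V_SD²] and I_D = (V_DD − V_SD)/R_D. Equating: 83.5 V_SD² − 87.5 V_SD + 11.4 = 0, giving V_SD = 0.152 V (the root below V_ov).
I_D = (11.4 − 0.152) / 66.9 = 0.168 mA.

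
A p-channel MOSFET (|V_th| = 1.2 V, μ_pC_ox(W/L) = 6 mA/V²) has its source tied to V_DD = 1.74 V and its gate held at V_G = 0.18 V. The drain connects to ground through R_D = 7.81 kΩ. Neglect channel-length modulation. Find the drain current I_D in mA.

V_SG = V_DD − V_G = 1.74 − 0.18 = 1.56 V, so V_ov = 1.56 − 1.2 = 0.36 V.
Assume saturation: I_D = ½ k_p V_ov² = 0.5 × 6 × 0.36² = 0.389 mA, giving V_SD = V_DD − I_D R_D = 1.74 − 0.389 × 7.81 = -1.3 V.
But -1.3 V < V_ov = 0.36 V, so the device is actually in triode.
In triode I_D = k_p[V_ov V_SD − ½ V_SD²] and I_D = (V_DD − V_SD)/R_D. Equating: 23.4 V_SD² − 17.87 V_SD + 1.74 = 0, giving V_SD = 0.115 V (the root below V_ov).
I_D = (1.74 − 0.115) / 7.81 = 0.208 mA.

I_D = 0.208 mA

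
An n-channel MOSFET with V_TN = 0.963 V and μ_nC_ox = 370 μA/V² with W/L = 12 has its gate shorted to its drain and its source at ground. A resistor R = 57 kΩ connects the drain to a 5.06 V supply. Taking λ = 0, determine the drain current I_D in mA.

With gate tied to drain, V_GS = V_DS ≥ V_GS − V_TN, so the device is in saturation.
k_n = μ_nC_ox · (W/L) = 4.44 mA/V².
KCL at the drain: ½ k_n (V_GS − V_TN)² = (V_DD − V_GS)/R.
Let x = V_GS − 0.963. Then 127 x² + x − 4.097 = 0, giving x = 0.176 V (positive root), so V_GS = 1.14 V.
I_D = (V_DD − V_GS)/R = (5.06 − 1.14) / 57 = 0.0688 mA.

I_D = 0.0688 mA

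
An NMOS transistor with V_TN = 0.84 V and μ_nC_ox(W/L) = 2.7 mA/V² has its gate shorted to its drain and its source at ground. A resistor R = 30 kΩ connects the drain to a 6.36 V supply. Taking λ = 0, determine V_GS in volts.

With gate tied to drain, V_GS = V_DS ≥ V_GS − V_TN, so the device is in saturation.
KCL at the drain: ½ k_n (V_GS − V_TN)² = (V_DD − V_GS)/R.
Let x = V_GS − 0.84. Then 40.5 x² + x − 5.52 = 0, giving x = 0.357 V (positive root), so V_GS = 1.2 V.
I_D = (V_DD − V_GS)/R = (6.36 − 1.2) / 30 = 0.172 mA.

V_GS = 1.20 V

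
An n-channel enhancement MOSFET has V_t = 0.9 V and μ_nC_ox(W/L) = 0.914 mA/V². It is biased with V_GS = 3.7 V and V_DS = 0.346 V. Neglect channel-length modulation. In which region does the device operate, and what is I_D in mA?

V_ov = V_GS − V_t = 3.7 − 0.9 = 2.8 V.
Since V_DS = 0.346 V < V_ov = 2.8 V, the device is in the triode region.
I_D = k_n [V_ov · V_DS − ½ V_DS²] = 0.914 × [2.8 × 0.346 − 0.5 × 0.346²] = 0.831 mA.

Triode; I_D = 0.831 mA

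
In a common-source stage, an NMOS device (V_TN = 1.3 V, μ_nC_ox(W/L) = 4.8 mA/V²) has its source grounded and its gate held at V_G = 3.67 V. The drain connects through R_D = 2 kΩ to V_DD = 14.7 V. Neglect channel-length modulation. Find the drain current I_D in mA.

V_GS = V_G = 3.67 V, so V_ov = 3.67 − 1.3 = 2.37 V.
Assume saturation: I_D = ½ k_n V_ov² = 0.5 × 4.8 × 2.37² = 13.5 mA, giving V_DS = V_DD − I_D R_D = 14.7 − 13.5 × 2 = -12.3 V.
But -12.3 V < V_ov = 2.37 V, so the device is actually in triode.
In triode I_D = k_n[V_ov V_DS − ½ V_DS²] and I_D = (V_DD − V_DS)/R_D. Equating: 4.8 V_DS² − 23.75 V_DS + 14.7 = 0, giving V_DS = 0.725 V (the root below V_ov).
I_D = (14.7 − 0.725) / 2 = 6.99 mA.

I_D = 6.99 mA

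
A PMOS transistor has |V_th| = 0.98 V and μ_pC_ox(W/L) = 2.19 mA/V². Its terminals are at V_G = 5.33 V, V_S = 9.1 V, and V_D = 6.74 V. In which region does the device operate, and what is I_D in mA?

V_SG = V_S − V_G = 9.1 − 5.33 = 3.77 V; V_SD = V_S − V_D = 9.1 − 6.74 = 2.36 V.
V_ov = V_SG − |V_th| = 3.77 − 0.98 = 2.79 V.
Since V_SD = 2.36 V < V_ov = 2.79 V, the device is in the triode region.
I_D = k_p [V_ov · V_SD − ½ V_SD²] = 2.19 × [2.79 × 2.36 − 0.5 × 2.36²] = 8.32 mA.

Triode; I_D = 8.32 mA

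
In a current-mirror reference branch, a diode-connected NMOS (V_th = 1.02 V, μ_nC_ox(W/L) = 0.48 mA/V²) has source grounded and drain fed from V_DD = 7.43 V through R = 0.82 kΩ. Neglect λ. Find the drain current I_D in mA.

With gate tied to drain, V_GS = V_DS ≥ V_GS − V_th, so the device is in saturation.
KCL at the drain: ½ k_n (V_GS − V_th)² = (V_DD − V_GS)/R.
Let x = V_GS − 1.02. Then 0.197 x² + x − 6.41 = 0, giving x = 3.71 V (positive root), so V_GS = 4.73 V.
I_D = (V_DD − V_GS)/R = (7.43 − 4.73) / 0.82 = 3.3 mA.

I_D = 3.30 mA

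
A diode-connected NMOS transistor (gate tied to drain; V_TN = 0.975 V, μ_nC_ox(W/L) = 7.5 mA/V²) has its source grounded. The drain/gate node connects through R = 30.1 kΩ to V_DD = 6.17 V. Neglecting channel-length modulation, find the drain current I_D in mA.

With gate tied to drain, V_GS = V_DS ≥ V_GS − V_TN, so the device is in saturation.
KCL at the drain: ½ k_n (V_GS − V_TN)² = (V_DD − V_GS)/R.
Let x = V_GS − 0.975. Then 113 x² + x − 5.195 = 0, giving x = 0.21 V (positive root), so V_GS = 1.19 V.
I_D = (V_DD − V_GS)/R = (6.17 − 1.19) / 30.1 = 0.166 mA.

I_D = 0.166 mA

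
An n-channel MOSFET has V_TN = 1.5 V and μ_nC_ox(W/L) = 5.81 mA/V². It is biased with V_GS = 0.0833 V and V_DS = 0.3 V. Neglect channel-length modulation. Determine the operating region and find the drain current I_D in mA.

Cutoff; I_D = 0 mA

V_GS = 0.0833 V < V_TN = 1.5 V, so the transistor is in cutoff.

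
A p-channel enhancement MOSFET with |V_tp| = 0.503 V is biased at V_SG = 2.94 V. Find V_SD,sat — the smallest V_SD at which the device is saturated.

V_SD,sat = 2.44 V

The boundary between triode and saturation is V_SD = V_SG − |V_tp| = V_ov.
V_ov = 2.94 − 0.503 = 2.44 V.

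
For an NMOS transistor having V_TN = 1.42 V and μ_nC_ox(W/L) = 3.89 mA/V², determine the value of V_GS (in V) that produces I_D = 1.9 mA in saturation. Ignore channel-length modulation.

V_GS = 2.41 V

In saturation I_D = ½ k_n (V_GS − V_TN)², so V_GS − V_TN = √(2 I_D / k_n) = √(2 × 1.9 / 3.89) = 0.988 V.
V_GS = 1.42 + 0.988 = 2.41 V.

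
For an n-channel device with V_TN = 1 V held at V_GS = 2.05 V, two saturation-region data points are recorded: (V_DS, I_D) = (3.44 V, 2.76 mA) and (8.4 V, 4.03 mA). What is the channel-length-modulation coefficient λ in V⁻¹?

λ = 0.136 V⁻¹

With V_GS fixed, I_D ∝ (1 + λ V_DS) in saturation, so I_D2/I_D1 = (1 + λ V_DS2)/(1 + λ V_DS1).
4.03/2.76 = 1.46 = (1 + 8.4 λ)/(1 + 3.44 λ).
Solving: λ (I_D1 V_DS2 − I_D2 V_DS1) = I_D2 − I_D1, so λ = (4.03 − 2.76) / (2.76 × 8.4 − 4.03 × 3.44) = 1.27 / 9.32 = 0.136 V⁻¹.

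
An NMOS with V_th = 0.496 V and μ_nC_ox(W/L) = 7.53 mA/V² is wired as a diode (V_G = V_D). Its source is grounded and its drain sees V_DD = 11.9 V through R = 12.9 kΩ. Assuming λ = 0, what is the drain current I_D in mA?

I_D = 0.847 mA

With gate tied to drain, V_GS = V_DS ≥ V_GS − V_th, so the device is in saturation.
KCL at the drain: ½ k_n (V_GS − V_th)² = (V_DD − V_GS)/R.
Let x = V_GS − 0.496. Then 48.6 x² + x − 11.4 = 0, giving x = 0.474 V (positive root), so V_GS = 0.97 V.
I_D = (V_DD − V_GS)/R = (11.9 − 0.97) / 12.9 = 0.847 mA.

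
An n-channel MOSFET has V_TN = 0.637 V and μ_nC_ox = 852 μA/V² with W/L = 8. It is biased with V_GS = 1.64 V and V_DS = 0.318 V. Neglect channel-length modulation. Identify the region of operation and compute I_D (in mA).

k_n = μ_nC_ox · (W/L) = 6.816 mA/V².
V_ov = V_GS − V_TN = 1.64 − 0.637 = 1 V.
Since V_DS = 0.318 V < V_ov = 1 V, the device is in the triode region.
I_D = k_n [V_ov · V_DS − ½ V_DS²] = 6.816 × [1 × 0.318 − 0.5 × 0.318²] = 1.83 mA.

Triode; I_D = 1.83 mA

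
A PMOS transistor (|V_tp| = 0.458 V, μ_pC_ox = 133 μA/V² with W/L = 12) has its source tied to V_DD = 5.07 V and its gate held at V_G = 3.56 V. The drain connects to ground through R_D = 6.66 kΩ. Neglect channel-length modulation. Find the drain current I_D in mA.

V_SG = V_DD − V_G = 5.07 − 3.56 = 1.51 V, so V_ov = 1.51 − 0.458 = 1.05 V.
k_p = μ_pC_ox · (W/L) = 1.596 mA/V².
Assume saturation: I_D = ½ k_p V_ov² = 0.5 × 1.596 × 1.05² = 0.883 mA, giving V_SD = V_DD − I_D R_D = 5.07 − 0.883 × 6.66 = -0.812 V.
But -0.812 V < V_ov = 1.05 V, so the device is actually in triode.
In triode I_D = k_p[V_ov V_SD − ½ V_SD²] and I_D = (V_DD − V_SD)/R_D. Equating: 5.31 V_SD² − 12.18 V_SD + 5.07 = 0, giving V_SD = 0.546 V (the root below V_ov).
I_D = (5.07 − 0.546) / 6.66 = 0.679 mA.

I_D = 0.679 mA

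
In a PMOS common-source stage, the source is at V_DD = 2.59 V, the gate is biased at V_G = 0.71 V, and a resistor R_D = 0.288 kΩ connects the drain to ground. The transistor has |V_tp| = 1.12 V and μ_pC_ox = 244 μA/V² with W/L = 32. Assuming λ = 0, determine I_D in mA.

I_D = 2.25 mA

V_SG = V_DD − V_G = 2.59 − 0.71 = 1.88 V, so V_ov = 1.88 − 1.12 = 0.76 V.
k_p = μ_pC_ox · (W/L) = 7.808 mA/V².
Assume saturation: I_D = ½ k_p V_ov² = 0.5 × 7.808 × 0.76² = 2.25 mA, giving V_SD = V_DD − I_D R_D = 2.59 − 2.25 × 0.288 = 1.94 V.
V_SD = 1.94 V ≥ V_ov = 0.76 V, confirming saturation.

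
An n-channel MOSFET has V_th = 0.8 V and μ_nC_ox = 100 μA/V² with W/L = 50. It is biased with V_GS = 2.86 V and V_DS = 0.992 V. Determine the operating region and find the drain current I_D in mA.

Triode; I_D = 7.76 mA

k_n = μ_nC_ox · (W/L) = 5 mA/V².
V_ov = V_GS − V_th = 2.86 − 0.8 = 2.06 V.
Since V_DS = 0.992 V < V_ov = 2.06 V, the device is in the triode region.
I_D = k_n [V_ov · V_DS − ½ V_DS²] = 5 × [2.06 × 0.992 − 0.5 × 0.992²] = 7.76 mA.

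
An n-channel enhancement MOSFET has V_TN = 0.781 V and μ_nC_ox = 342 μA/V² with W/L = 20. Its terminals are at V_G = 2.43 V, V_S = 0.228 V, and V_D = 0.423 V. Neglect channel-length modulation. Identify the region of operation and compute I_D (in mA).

V_GS = V_G − V_S = 2.43 − 0.228 = 2.2 V; V_DS = V_D − V_S = 0.423 − 0.228 = 0.195 V.
k_n = μ_nC_ox · (W/L) = 6.84 mA/V².
V_ov = V_GS − V_TN = 2.2 − 0.781 = 1.42 V.
Since V_DS = 0.195 V < V_ov = 1.42 V, the device is in the triode region.
I_D = k_n [V_ov · V_DS − ½ V_DS²] = 6.84 × [1.42 × 0.195 − 0.5 × 0.195²] = 1.77 mA.

Triode; I_D = 1.77 mA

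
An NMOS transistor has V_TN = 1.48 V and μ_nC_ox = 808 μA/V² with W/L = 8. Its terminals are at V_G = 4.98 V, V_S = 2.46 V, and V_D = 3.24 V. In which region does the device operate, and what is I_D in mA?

V_GS = V_G − V_S = 4.98 − 2.46 = 2.52 V; V_DS = V_D − V_S = 3.24 − 2.46 = 0.78 V.
k_n = μ_nC_ox · (W/L) = 6.464 mA/V².
V_ov = V_GS − V_TN = 2.52 − 1.48 = 1.04 V.
Since V_DS = 0.78 V < V_ov = 1.04 V, the device is in the triode region.
I_D = k_n [V_ov · V_DS − ½ V_DS²] = 6.464 × [1.04 × 0.78 − 0.5 × 0.78²] = 3.28 mA.

Triode; I_D = 3.28 mA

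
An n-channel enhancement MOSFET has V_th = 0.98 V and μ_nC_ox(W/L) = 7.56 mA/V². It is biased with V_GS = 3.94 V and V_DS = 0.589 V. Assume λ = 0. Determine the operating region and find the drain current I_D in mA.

V_ov = V_GS − V_th = 3.94 − 0.98 = 2.96 V.
Since V_DS = 0.589 V < V_ov = 2.96 V, the device is in the triode region.
I_D = k_n [V_ov · V_DS − ½ V_DS²] = 7.56 × [2.96 × 0.589 − 0.5 × 0.589²] = 11.9 mA.

Triode; I_D = 11.9 mA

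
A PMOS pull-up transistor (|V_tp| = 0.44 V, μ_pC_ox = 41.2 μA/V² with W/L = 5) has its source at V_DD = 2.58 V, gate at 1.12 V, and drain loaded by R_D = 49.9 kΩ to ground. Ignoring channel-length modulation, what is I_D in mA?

V_SG = V_DD − V_G = 2.58 − 1.12 = 1.46 V, so V_ov = 1.46 − 0.44 = 1.02 V.
k_p = μ_pC_ox · (W/L) = 0.206 mA/V².
Assume saturation: I_D = ½ k_p V_ov² = 0.5 × 0.206 × 1.02² = 0.107 mA, giving V_SD = V_DD − I_D R_D = 2.58 − 0.107 × 49.9 = -2.77 V.
But -2.77 V < V_ov = 1.02 V, so the device is actually in triode.
In triode I_D = k_p[V_ov V_SD − ½ V_SD²] and I_D = (V_DD − V_SD)/R_D. Equating: 5.14 V_SD² − 11.48 V_SD + 2.58 = 0, giving V_SD = 0.253 V (the root below V_ov).
I_D = (2.58 − 0.253) / 49.9 = 0.0466 mA.

I_D = 0.0466 mA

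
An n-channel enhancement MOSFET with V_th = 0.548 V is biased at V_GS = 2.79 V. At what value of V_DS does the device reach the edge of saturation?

The boundary between triode and saturation is V_DS = V_GS − V_th = V_ov.
V_ov = 2.79 − 0.548 = 2.24 V.

V_DS,sat = 2.24 V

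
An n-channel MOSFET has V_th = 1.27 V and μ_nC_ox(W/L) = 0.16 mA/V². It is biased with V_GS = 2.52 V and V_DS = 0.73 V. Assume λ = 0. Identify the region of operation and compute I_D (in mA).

V_ov = V_GS − V_th = 2.52 − 1.27 = 1.25 V.
Since V_DS = 0.73 V < V_ov = 1.25 V, the device is in the triode region.
I_D = k_n [V_ov · V_DS − ½ V_DS²] = 0.16 × [1.25 × 0.73 − 0.5 × 0.73²] = 0.103 mA.

Triode; I_D = 0.103 mA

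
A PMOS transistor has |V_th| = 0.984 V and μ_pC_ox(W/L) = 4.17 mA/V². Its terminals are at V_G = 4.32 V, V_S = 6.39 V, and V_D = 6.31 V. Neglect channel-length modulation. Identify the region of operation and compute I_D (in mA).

Triode; I_D = 0.349 mA

V_SG = V_S − V_G = 6.39 − 4.32 = 2.07 V; V_SD = V_S − V_D = 6.39 − 6.31 = 0.08 V.
V_ov = V_SG − |V_th| = 2.07 − 0.984 = 1.09 V.
Since V_SD = 0.08 V < V_ov = 1.09 V, the device is in the triode region.
I_D = k_p [V_ov · V_SD − ½ V_SD²] = 4.17 × [1.09 × 0.08 − 0.5 × 0.08²] = 0.349 mA.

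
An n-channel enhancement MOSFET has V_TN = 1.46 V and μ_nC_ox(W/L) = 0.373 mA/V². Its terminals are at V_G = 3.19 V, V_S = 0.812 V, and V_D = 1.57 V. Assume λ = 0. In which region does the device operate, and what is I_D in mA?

Triode; I_D = 0.152 mA

V_GS = V_G − V_S = 3.19 − 0.812 = 2.38 V; V_DS = V_D − V_S = 1.57 − 0.812 = 0.758 V.
V_ov = V_GS − V_TN = 2.38 − 1.46 = 0.918 V.
Since V_DS = 0.758 V < V_ov = 0.918 V, the device is in the triode region.
I_D = k_n [V_ov · V_DS − ½ V_DS²] = 0.373 × [0.918 × 0.758 − 0.5 × 0.758²] = 0.152 mA.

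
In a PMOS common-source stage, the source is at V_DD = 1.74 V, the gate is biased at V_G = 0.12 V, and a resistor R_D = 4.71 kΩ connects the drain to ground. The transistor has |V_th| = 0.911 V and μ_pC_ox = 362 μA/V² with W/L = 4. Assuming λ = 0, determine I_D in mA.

V_SG = V_DD − V_G = 1.74 − 0.12 = 1.62 V, so V_ov = 1.62 − 0.911 = 0.709 V.
k_p = μ_pC_ox · (W/L) = 1.448 mA/V².
Assume saturation: I_D = ½ k_p V_ov² = 0.5 × 1.448 × 0.709² = 0.364 mA, giving V_SD = V_DD − I_D R_D = 1.74 − 0.364 × 4.71 = 0.0258 V.
But 0.0258 V < V_ov = 0.709 V, so the device is actually in triode.
In triode I_D = k_p[V_ov V_SD − ½ V_SD²] and I_D = (V_DD − V_SD)/R_D. Equating: 3.41 V_SD² − 5.835 V_SD + 1.74 = 0, giving V_SD = 0.385 V (the root below V_ov).
I_D = (1.74 − 0.385) / 4.71 = 0.288 mA.

I_D = 0.288 mA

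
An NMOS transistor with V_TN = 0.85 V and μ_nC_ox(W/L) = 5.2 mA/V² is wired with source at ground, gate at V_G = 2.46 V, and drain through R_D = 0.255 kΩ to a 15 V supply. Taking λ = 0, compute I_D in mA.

V_GS = V_G = 2.46 V, so V_ov = 2.46 − 0.85 = 1.61 V.
Assume saturation: I_D = ½ k_n V_ov² = 0.5 × 5.2 × 1.61² = 6.74 mA, giving V_DS = V_DD − I_D R_D = 15 − 6.74 × 0.255 = 13.3 V.
V_DS = 13.3 V ≥ V_ov = 1.61 V, confirming saturation.

I_D = 6.74 mA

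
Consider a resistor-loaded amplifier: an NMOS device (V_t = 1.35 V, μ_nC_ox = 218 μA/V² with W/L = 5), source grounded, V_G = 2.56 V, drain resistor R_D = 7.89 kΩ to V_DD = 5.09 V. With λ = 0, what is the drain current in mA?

V_GS = V_G = 2.56 V, so V_ov = 2.56 − 1.35 = 1.21 V.
k_n = μ_nC_ox · (W/L) = 1.09 mA/V².
Assume saturation: I_D = ½ k_n V_ov² = 0.5 × 1.09 × 1.21² = 0.798 mA, giving V_DS = V_DD − I_D R_D = 5.09 − 0.798 × 7.89 = -1.21 V.
But -1.21 V < V_ov = 1.21 V, so the device is actually in triode.
In triode I_D = k_n[V_ov V_DS − ½ V_DS²] and I_D = (V_DD − V_DS)/R_D. Equating: 4.3 V_DS² − 11.41 V_DS + 5.09 = 0, giving V_DS = 0.568 V (the root below V_ov).
I_D = (5.09 − 0.568) / 7.89 = 0.573 mA.

I_D = 0.573 mA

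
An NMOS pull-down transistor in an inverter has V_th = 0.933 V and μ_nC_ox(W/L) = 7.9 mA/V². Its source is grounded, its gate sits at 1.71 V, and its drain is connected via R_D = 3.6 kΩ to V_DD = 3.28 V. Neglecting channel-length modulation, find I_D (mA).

I_D = 0.867 mA

V_GS = V_G = 1.71 V, so V_ov = 1.71 − 0.933 = 0.777 V.
Assume saturation: I_D = ½ k_n V_ov² = 0.5 × 7.9 × 0.777² = 2.38 mA, giving V_DS = V_DD − I_D R_D = 3.28 − 2.38 × 3.6 = -5.31 V.
But -5.31 V < V_ov = 0.777 V, so the device is actually in triode.
In triode I_D = k_n[V_ov V_DS − ½ V_DS²] and I_D = (V_DD − V_DS)/R_D. Equating: 14.2 V_DS² − 23.1 V_DS + 3.28 = 0, giving V_DS = 0.157 V (the root below V_ov).
I_D = (3.28 − 0.157) / 3.6 = 0.867 mA.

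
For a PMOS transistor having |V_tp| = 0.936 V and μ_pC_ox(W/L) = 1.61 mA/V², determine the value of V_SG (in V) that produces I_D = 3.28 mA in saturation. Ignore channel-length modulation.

In saturation I_D = ½ k_p (V_SG − |V_tp|)², so V_SG − |V_tp| = √(2 I_D / k_p) = √(2 × 3.28 / 1.61) = 2.02 V.
V_SG = 0.936 + 2.02 = 2.95 V.

V_SG = 2.95 V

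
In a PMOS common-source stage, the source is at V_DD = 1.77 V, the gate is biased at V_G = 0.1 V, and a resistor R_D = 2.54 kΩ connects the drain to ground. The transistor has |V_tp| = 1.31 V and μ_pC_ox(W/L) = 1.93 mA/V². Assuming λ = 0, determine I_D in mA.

I_D = 0.125 mA

V_SG = V_DD − V_G = 1.77 − 0.1 = 1.67 V, so V_ov = 1.67 − 1.31 = 0.36 V.
Assume saturation: I_D = ½ k_p V_ov² = 0.5 × 1.93 × 0.36² = 0.125 mA, giving V_SD = V_DD − I_D R_D = 1.77 − 0.125 × 2.54 = 1.45 V.
V_SD = 1.45 V ≥ V_ov = 0.36 V, confirming saturation.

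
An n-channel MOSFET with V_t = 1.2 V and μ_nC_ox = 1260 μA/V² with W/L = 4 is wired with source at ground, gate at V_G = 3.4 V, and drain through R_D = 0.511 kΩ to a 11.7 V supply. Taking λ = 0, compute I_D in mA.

V_GS = V_G = 3.4 V, so V_ov = 3.4 − 1.2 = 2.2 V.
k_n = μ_nC_ox · (W/L) = 5.04 mA/V².
Assume saturation: I_D = ½ k_n V_ov² = 0.5 × 5.04 × 2.2² = 12.2 mA, giving V_DS = V_DD − I_D R_D = 11.7 − 12.2 × 0.511 = 5.47 V.
V_DS = 5.47 V ≥ V_ov = 2.2 V, confirming saturation.

I_D = 12.2 mA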